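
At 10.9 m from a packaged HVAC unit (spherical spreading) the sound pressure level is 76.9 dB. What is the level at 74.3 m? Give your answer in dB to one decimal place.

60.2 dB

Point-source attenuation: ΔL = 20·log₁₀(r₂/r₁) = 20·log₁₀(74.3/10.9) = 16.671 dB.
L₂ = 76.9 − 20·log₁₀(74.3/10.9) = 76.9 − 16.671 = 60.23 dB.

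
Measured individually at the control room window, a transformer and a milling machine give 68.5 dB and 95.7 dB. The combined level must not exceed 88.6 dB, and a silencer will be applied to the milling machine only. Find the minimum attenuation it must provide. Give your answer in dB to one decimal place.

7.1 dB

Everything except the milling machine sums to 10^(68.5/10) = 7.079e+06 in linear terms, 68.50 dB.
The limit corresponds to 10^(88.6/10) = 7.244e+08; subtracting the fixed part leaves 7.174e+08 for the milling machine, i.e. 88.56 dB.
So the milling machine must be reduced from 95.7 to 88.56 dB: IL = 7.14 dB.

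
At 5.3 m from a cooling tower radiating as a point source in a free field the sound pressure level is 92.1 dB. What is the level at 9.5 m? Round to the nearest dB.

For a point source, L₂ = L₁ − 20·log₁₀(r₂/r₁).
L₂ = 92.1 − 20·log₁₀(9.5/5.3) = 92.1 − 5.069 = 87.03 dB.

87 dB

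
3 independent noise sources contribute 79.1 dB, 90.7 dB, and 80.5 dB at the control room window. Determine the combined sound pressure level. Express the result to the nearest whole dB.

Incoherent sources combine by intensity addition: L_total = 10·log₁₀(Σ 10^(L_i/10)).
Σ 10^(L/10) = 10^(79.1/10) + 10^(90.7/10) + 10^(80.5/10) = 1.368e+09.
L_total = 10·log₁₀(1.368e+09) = 91.36 dB.

91 dB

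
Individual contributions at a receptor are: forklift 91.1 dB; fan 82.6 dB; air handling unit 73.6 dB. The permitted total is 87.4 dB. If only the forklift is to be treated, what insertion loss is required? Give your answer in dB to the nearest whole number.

6 dB

Fixed contribution from the other sources: Σ 10^(L/10) = 10^(82.6/10) + 10^(73.6/10) = 2.049e+08 (83.11 dB).
To meet 87.4 dB overall, the treated forklift may contribute at most 10^(87.4/10) − 2.049e+08 = 3.447e+08, i.e. 85.37 dB.
So the forklift must be reduced from 91.1 to 85.37 dB: IL = 5.73 dB.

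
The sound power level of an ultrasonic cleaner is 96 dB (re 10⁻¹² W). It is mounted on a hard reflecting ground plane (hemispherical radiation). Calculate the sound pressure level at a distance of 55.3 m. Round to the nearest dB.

53 dB

The power spreads over a hemisphere of area 2π·r², so L_p = L_w − 10·log₁₀(2π·r²).
2π·r² = 1.921e+04 m², 10·log₁₀ of that is 42.836 dB.
L_p = 96 − 42.836 = 53.16 dB.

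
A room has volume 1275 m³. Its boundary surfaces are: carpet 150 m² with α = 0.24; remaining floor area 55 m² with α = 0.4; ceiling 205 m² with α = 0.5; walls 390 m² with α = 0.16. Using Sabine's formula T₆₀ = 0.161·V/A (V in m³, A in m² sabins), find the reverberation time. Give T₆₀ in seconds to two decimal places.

0.92 s

Summing Sᵢαᵢ: 150·0.24 + 55·0.4 + 205·0.5 + 390·0.16 = 222.90 m².
T₆₀ = 0.161 × 1275 / 222.90 = 0.921 s.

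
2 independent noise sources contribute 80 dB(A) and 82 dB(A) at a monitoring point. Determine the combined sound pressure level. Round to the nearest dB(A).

Incoherent sources combine by intensity addition: L_total = 10·log₁₀(Σ 10^(L_i/10)).
Σ 10^(L/10) = 10^(80/10) + 10^(82/10) = 2.585e+08.
L_total = 10·log₁₀(2.585e+08) = 84.12 dB(A).

84 dB(A)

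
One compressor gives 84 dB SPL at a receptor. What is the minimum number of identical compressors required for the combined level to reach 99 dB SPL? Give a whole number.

N identical sources give L₁ + 10·log₁₀ N, so require 10·log₁₀ N ≥ 99 − 84 = 15.0 dB.
N ≥ 10^(15.0/10) = 31.623, so N = 32.

32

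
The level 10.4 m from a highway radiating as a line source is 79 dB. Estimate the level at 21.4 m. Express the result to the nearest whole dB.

76 dB

Line-source attenuation: ΔL = 10·log₁₀(r₂/r₁) = 10·log₁₀(21.4/10.4) = 3.134 dB.
L₂ = 79 − 10·log₁₀(21.4/10.4) = 79 − 3.134 = 75.87 dB.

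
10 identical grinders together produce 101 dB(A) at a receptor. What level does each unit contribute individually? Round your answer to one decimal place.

91.0 dB(A)

For N identical incoherent sources L_total = L₁ + 10·log₁₀ N, so L₁ = 101 − 10·log₁₀(10) = 101 − 10.000.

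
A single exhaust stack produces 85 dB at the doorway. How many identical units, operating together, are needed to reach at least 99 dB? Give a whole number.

N identical sources give L₁ + 10·log₁₀ N, so require 10·log₁₀ N ≥ 99 − 85 = 14.0 dB.
N ≥ 10^(14.0/10) = 25.119, so N = 26.

26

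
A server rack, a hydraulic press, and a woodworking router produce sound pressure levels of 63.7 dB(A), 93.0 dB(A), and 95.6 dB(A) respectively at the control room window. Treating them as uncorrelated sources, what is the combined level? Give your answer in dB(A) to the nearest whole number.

98 dB(A)

Incoherent sources combine by intensity addition: L_total = 10·log₁₀(Σ 10^(L_i/10)).
Σ 10^(L/10) = 10^(63.7/10) + 10^(93.0/10) + 10^(95.6/10) = 5.628e+09.
L_total = 10·log₁₀(5.628e+09) = 97.50 dB(A).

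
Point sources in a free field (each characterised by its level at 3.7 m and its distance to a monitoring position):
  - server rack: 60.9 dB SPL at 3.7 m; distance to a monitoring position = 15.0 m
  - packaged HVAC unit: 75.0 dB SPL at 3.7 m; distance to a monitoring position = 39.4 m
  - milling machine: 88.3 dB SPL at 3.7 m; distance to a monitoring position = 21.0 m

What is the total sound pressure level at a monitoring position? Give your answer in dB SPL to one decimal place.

Apply inverse-square spreading to bring every level to the receiver, then sum 10^(L/10).
server rack: 60.9 − 20·log₁₀(15.0/3.7) = 60.9 − 12.16 = 48.74 dB SPL.
packaged HVAC unit: 75.0 − 20·log₁₀(39.4/3.7) = 75.0 − 20.55 = 54.45 dB SPL.
milling machine: 88.3 − 20·log₁₀(21.0/3.7) = 88.3 − 15.08 = 73.22 dB SPL.
Σ 10^(L/10) = 2.134e+07 → L_total = 10·log₁₀(2.134e+07) = 73.29 dB SPL.

73.3 dB SPL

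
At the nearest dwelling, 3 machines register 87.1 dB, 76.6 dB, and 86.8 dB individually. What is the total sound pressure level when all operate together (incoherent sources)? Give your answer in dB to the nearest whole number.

Incoherent sources combine by intensity addition: L_total = 10·log₁₀(Σ 10^(L_i/10)).
Σ 10^(L/10) = 10^(87.1/10) + 10^(76.6/10) + 10^(86.8/10) = 1.037e+09.
L_total = 10·log₁₀(1.037e+09) = 90.16 dB.

90 dB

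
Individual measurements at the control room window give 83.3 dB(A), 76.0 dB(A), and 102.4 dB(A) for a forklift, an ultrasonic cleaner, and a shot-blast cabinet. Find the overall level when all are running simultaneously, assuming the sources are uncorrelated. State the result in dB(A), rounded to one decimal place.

For uncorrelated sources the intensities add, so convert each level to linear form, sum, and take 10·log₁₀ of the total.
Σ 10^(L/10) = 10^(83.3/10) + 10^(76.0/10) + 10^(102.4/10) = 1.763e+10.
L_total = 10·log₁₀(1.763e+10) = 102.46 dB(A).

102.5 dB(A)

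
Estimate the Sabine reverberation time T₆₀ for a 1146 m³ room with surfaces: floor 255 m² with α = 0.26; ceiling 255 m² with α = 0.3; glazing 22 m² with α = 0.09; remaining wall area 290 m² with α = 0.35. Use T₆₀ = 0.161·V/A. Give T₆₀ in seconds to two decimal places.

A = Σ Sᵢαᵢ = 255·0.26 + 255·0.3 + 22·0.09 + 290·0.35 = 246.28 m².
T₆₀ = 0.161 × 1146 / 246.28 = 0.749 s.

0.75 s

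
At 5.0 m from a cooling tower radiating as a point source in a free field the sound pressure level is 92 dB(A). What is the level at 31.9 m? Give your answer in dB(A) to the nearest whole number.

Point-source attenuation: ΔL = 20·log₁₀(r₂/r₁) = 20·log₁₀(31.9/5.0) = 16.096 dB.
L₂ = 92 − 20·log₁₀(31.9/5.0) = 92 − 16.096 = 75.90 dB(A).

76 dB(A)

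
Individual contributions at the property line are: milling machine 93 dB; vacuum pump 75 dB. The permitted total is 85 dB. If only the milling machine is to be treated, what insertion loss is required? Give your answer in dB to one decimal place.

8.5 dB

Fixed contribution from the other source: Σ 10^(L/10) = 10^(75/10) = 3.162e+07 (75.00 dB).
To meet 85 dB overall, the treated milling machine may contribute at most 10^(85/10) − 3.162e+07 = 2.846e+08, i.e. 84.54 dB.
Required insertion loss = 93 − 84.54 = 8.46 dB.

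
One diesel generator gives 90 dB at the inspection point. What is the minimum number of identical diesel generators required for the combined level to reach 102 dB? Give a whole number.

16

Need L₁ + 10·log₁₀ N ≥ 102, i.e. log₁₀ N ≥ 1.20.
N ≥ 10^(12.0/10) = 15.849, so N = 16.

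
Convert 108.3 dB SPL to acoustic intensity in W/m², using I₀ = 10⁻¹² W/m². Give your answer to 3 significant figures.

I = I₀·10^(L/10) = 10⁻¹² × 10^(108.3/10) = 10^(-1.170).

0.0676 W/m²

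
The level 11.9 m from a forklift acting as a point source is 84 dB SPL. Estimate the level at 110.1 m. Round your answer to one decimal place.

64.7 dB SPL

Point-source attenuation: ΔL = 20·log₁₀(r₂/r₁) = 20·log₁₀(110.1/11.9) = 19.325 dB.
L₂ = 84 − 20·log₁₀(110.1/11.9) = 84 − 19.325 = 64.68 dB SPL.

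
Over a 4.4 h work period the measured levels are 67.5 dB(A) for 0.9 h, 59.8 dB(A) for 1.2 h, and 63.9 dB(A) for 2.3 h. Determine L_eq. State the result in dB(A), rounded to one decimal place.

64.3 dB(A)

L_eq = 10·log₁₀[(1/T)·Σ tᵢ·10^(Lᵢ/10)] with T = 4.4 h.
Σ tᵢ·10^(Lᵢ/10) = 0.9·10^(67.5/10) + 1.2·10^(59.8/10) + 2.3·10^(63.9/10) = 1.185e+07.
L_eq = 10·log₁₀(1.185e+07/4.4) = 64.30 dB(A).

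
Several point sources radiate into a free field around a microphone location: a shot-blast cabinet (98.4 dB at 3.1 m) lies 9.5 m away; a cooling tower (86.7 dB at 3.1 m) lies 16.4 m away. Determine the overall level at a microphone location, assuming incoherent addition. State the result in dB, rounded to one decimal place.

88.8 dB

Apply inverse-square spreading to bring every level to the receiver, then sum 10^(L/10).
shot-blast cabinet: 98.4 − 20·log₁₀(9.5/3.1) = 98.4 − 9.73 = 88.67 dB.
cooling tower: 86.7 − 20·log₁₀(16.4/3.1) = 86.7 − 14.47 = 72.23 dB.
Σ 10^(L/10) = 7.534e+08 → L_total = 10·log₁₀(7.534e+08) = 88.77 dB.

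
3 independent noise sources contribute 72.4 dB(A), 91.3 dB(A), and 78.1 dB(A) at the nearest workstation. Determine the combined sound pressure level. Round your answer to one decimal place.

Incoherent sources combine by intensity addition: L_total = 10·log₁₀(Σ 10^(L_i/10)).
Σ 10^(L/10) = 10^(72.4/10) + 10^(91.3/10) + 10^(78.1/10) = 1.431e+09.
L_total = 10·log₁₀(1.431e+09) = 91.56 dB(A).

91.6 dB(A)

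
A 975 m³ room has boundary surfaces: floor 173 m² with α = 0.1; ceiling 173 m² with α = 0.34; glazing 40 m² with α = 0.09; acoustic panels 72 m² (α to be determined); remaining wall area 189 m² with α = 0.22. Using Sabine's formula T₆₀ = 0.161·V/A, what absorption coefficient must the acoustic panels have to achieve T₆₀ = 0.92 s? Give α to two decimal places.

0.69

Required total absorption A = 0.161·975/0.92 = 170.62 m².
Absorption from the other surfaces = 173·0.1 + 173·0.34 + 40·0.09 + 189·0.22 = 121.30 m², so the acoustic panels must supply 49.32 m² over 72 m².
α = 49.32/72 = 0.685.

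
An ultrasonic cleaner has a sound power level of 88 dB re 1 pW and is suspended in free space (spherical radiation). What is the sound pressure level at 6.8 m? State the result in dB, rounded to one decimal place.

60.4 dB

The power spreads over a sphere of area 4π·r², so L_p = L_w − 10·log₁₀(4π·r²).
4π·r² = 581.1 m², 10·log₁₀ of that is 27.642 dB.
L_p = 88 − 27.642 = 60.36 dB.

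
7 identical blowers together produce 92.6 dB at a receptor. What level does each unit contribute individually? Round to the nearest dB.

For N identical incoherent sources L_total = L₁ + 10·log₁₀ N, so L₁ = 92.6 − 10·log₁₀(7) = 92.6 − 8.451.

84 dB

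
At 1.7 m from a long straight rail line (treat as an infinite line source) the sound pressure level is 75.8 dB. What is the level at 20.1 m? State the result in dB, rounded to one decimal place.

Line-source attenuation: ΔL = 10·log₁₀(r₂/r₁) = 10·log₁₀(20.1/1.7) = 10.727 dB.
L₂ = 75.8 − 10·log₁₀(20.1/1.7) = 75.8 − 10.727 = 65.07 dB.

65.1 dB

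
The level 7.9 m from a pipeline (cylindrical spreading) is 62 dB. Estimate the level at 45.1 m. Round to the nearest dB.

Line-source attenuation: ΔL = 10·log₁₀(r₂/r₁) = 10·log₁₀(45.1/7.9) = 7.565 dB.
L₂ = 62 − 10·log₁₀(45.1/7.9) = 62 − 7.565 = 54.43 dB.

54 dB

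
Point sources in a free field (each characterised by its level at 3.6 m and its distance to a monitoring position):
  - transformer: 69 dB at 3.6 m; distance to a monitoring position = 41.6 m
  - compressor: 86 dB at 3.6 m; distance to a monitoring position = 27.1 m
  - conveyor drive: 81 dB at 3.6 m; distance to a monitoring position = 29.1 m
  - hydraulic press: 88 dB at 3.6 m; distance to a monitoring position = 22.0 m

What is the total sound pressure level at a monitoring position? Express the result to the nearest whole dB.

74 dB

First find each source's level at the receiver (point-source: −20·log₁₀(r/r_ref)), then combine on an intensity basis.
transformer: 69 − 20·log₁₀(41.6/3.6) = 69 − 21.26 = 47.74 dB.
compressor: 86 − 20·log₁₀(27.1/3.6) = 86 − 17.53 = 68.47 dB.
conveyor drive: 81 − 20·log₁₀(29.1/3.6) = 81 − 18.15 = 62.85 dB.
hydraulic press: 88 − 20·log₁₀(22.0/3.6) = 88 − 15.72 = 72.28 dB.
Σ 10^(L/10) = 2.591e+07 → L_total = 10·log₁₀(2.591e+07) = 74.13 dB.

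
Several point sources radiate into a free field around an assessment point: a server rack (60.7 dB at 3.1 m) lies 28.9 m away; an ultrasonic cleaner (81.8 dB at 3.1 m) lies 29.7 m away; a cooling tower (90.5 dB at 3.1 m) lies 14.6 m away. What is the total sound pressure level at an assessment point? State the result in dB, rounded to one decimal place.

Apply inverse-square spreading to bring every level to the receiver, then sum 10^(L/10).
server rack: 60.7 − 20·log₁₀(28.9/3.1) = 60.7 − 19.39 = 41.31 dB.
ultrasonic cleaner: 81.8 − 20·log₁₀(29.7/3.1) = 81.8 − 19.63 = 62.17 dB.
cooling tower: 90.5 − 20·log₁₀(14.6/3.1) = 90.5 − 13.46 = 77.04 dB.
Σ 10^(L/10) = 5.225e+07 → L_total = 10·log₁₀(5.225e+07) = 77.18 dB.

77.2 dB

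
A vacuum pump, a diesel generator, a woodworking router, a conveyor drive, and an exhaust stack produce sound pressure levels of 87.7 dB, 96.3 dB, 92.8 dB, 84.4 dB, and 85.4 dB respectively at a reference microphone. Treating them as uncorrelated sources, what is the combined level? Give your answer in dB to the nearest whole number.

Incoherent sources combine by intensity addition: L_total = 10·log₁₀(Σ 10^(L_i/10)).
Σ 10^(L/10) = 10^(87.7/10) + 10^(96.3/10) + 10^(92.8/10) + 10^(84.4/10) + 10^(85.4/10) = 7.382e+09.
L_total = 10·log₁₀(7.382e+09) = 98.68 dB.

99 dB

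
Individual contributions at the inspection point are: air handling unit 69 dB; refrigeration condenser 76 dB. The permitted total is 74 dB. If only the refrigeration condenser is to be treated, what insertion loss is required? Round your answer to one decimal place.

Everything except the refrigeration condenser sums to 10^(69/10) = 7.943e+06 in linear terms, 69.00 dB.
To meet 74 dB overall, the treated refrigeration condenser may contribute at most 10^(74/10) − 7.943e+06 = 1.718e+07, i.e. 72.35 dB.
Required insertion loss = 76 − 72.35 = 3.65 dB.

3.7 dB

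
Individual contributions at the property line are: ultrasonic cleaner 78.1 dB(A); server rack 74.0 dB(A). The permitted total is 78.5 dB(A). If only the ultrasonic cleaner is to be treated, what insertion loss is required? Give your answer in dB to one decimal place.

The untreated sources together contribute 10^(74.0/10) = 2.512e+07, i.e. 74.00 dB(A).
The limit corresponds to 10^(78.5/10) = 7.079e+07; subtracting the fixed part leaves 4.568e+07 for the ultrasonic cleaner, i.e. 76.60 dB(A).
So the ultrasonic cleaner must be reduced from 78.1 to 76.60 dB(A): IL = 1.50 dB.

1.5 dB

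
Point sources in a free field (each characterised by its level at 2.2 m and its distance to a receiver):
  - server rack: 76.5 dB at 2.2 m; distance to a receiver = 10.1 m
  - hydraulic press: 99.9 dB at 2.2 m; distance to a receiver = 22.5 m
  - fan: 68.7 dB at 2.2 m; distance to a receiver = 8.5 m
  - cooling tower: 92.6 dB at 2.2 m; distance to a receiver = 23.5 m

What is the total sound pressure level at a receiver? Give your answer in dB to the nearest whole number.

Propagate each source to the receiver with L = L_ref − 20·log₁₀(r/r_ref), then add intensities.
server rack: 76.5 − 20·log₁₀(10.1/2.2) = 76.5 − 13.24 = 63.26 dB.
hydraulic press: 99.9 − 20·log₁₀(22.5/2.2) = 99.9 − 20.20 = 79.70 dB.
fan: 68.7 − 20·log₁₀(8.5/2.2) = 68.7 − 11.74 = 56.96 dB.
cooling tower: 92.6 − 20·log₁₀(23.5/2.2) = 92.6 − 20.57 = 72.03 dB.
Σ 10^(L/10) = 1.120e+08 → L_total = 10·log₁₀(1.120e+08) = 80.49 dB.

80 dB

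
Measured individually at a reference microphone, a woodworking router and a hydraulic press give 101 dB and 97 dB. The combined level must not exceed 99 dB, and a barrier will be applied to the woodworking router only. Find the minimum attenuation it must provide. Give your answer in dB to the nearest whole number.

Everything except the woodworking router sums to 10^(97/10) = 5.012e+09 in linear terms, 97.00 dB.
The limit corresponds to 10^(99/10) = 7.943e+09; subtracting the fixed part leaves 2.931e+09 for the woodworking router, i.e. 94.67 dB.
So the woodworking router must be reduced from 101 to 94.67 dB: IL = 6.33 dB.

6 dB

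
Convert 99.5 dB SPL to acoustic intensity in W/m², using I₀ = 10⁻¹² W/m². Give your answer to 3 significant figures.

L = 10·log₁₀(I/I₀) ⇒ I = I₀·10^(L/10) = 10⁻¹² × 10^9.95.

0.00891 W/m²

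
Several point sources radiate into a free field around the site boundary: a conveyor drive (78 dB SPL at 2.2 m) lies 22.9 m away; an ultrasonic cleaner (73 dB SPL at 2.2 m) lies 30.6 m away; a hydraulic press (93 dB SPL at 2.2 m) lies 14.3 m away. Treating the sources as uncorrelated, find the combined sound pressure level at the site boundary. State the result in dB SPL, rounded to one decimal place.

Apply inverse-square spreading to bring every level to the receiver, then sum 10^(L/10).
conveyor drive: 78 − 20·log₁₀(22.9/2.2) = 78 − 20.35 = 57.65 dB SPL.
ultrasonic cleaner: 73 − 20·log₁₀(30.6/2.2) = 73 − 22.87 = 50.13 dB SPL.
hydraulic press: 93 − 20·log₁₀(14.3/2.2) = 93 − 16.26 = 76.74 dB SPL.
Σ 10^(L/10) = 4.791e+07 → L_total = 10·log₁₀(4.791e+07) = 76.80 dB SPL.

76.8 dB SPL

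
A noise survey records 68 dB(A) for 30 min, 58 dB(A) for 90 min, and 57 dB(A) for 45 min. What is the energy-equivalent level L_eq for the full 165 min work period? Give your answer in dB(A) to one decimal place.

62.1 dB(A)

The energy average is taken in the linear domain: L_eq = 10·log₁₀[(Σ tᵢ·10^(Lᵢ/10))/T], T = 165 min.
Σ tᵢ·10^(Lᵢ/10) = 30·10^(68/10) + 90·10^(58/10) + 45·10^(57/10) = 2.686e+08.
L_eq = 10·log₁₀(2.686e+08/165) = 62.12 dB(A).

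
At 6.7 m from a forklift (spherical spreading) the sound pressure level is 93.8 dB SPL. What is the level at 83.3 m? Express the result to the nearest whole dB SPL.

72 dB SPL

Spherical spreading from a point source gives a 20·log₁₀(r₂/r₁) drop.
L₂ = 93.8 − 20·log₁₀(83.3/6.7) = 93.8 − 21.891 = 71.91 dB SPL.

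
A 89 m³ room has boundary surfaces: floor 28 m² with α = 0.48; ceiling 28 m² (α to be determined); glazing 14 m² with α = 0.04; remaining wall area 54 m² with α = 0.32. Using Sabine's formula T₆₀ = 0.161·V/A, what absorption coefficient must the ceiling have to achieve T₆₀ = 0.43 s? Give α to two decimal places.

Required total absorption A = 0.161·89/0.43 = 33.32 m².
Absorption from the other surfaces = 28·0.48 + 14·0.04 + 54·0.32 = 31.28 m², so the ceiling must supply 2.04 m² over 28 m².
α = 2.04/28 = 0.073.

0.07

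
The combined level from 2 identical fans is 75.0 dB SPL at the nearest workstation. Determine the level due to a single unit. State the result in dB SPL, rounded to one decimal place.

72.0 dB SPL

Dividing the total intensity by 2 lowers the level by 10·log₁₀ 2 = 3.010 dB: L₁ = 75.0 − 3.010.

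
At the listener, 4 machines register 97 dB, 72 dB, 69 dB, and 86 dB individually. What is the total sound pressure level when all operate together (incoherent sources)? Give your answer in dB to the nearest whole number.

97 dB

For uncorrelated sources the intensities add, so convert each level to linear form, sum, and take 10·log₁₀ of the total.
Σ 10^(L/10) = 10^(97/10) + 10^(72/10) + 10^(69/10) + 10^(86/10) = 5.434e+09.
L_total = 10·log₁₀(5.434e+09) = 97.35 dB.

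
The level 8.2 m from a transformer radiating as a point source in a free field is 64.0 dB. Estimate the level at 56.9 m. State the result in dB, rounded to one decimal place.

47.2 dB

Point-source attenuation: ΔL = 20·log₁₀(r₂/r₁) = 20·log₁₀(56.9/8.2) = 16.826 dB.
L₂ = 64.0 − 20·log₁₀(56.9/8.2) = 64.0 − 16.826 = 47.17 dB.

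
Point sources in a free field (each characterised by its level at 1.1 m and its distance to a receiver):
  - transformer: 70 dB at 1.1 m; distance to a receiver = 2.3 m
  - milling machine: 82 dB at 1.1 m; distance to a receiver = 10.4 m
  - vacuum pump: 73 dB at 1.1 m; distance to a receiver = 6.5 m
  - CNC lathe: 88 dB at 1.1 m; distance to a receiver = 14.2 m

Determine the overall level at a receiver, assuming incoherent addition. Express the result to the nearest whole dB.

Apply inverse-square spreading to bring every level to the receiver, then sum 10^(L/10).
transformer: 70 − 20·log₁₀(2.3/1.1) = 70 − 6.41 = 63.59 dB.
milling machine: 82 − 20·log₁₀(10.4/1.1) = 82 − 19.51 = 62.49 dB.
vacuum pump: 73 − 20·log₁₀(6.5/1.1) = 73 − 15.43 = 57.57 dB.
CNC lathe: 88 − 20·log₁₀(14.2/1.1) = 88 − 22.22 = 65.78 dB.
Σ 10^(L/10) = 8.418e+06 → L_total = 10·log₁₀(8.418e+06) = 69.25 dB.

69 dB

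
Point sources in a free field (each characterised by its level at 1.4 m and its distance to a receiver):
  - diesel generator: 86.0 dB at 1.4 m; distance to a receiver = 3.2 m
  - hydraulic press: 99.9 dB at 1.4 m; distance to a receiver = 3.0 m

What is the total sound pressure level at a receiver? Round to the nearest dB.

Apply inverse-square spreading to bring every level to the receiver, then sum 10^(L/10).
diesel generator: 86.0 − 20·log₁₀(3.2/1.4) = 86.0 − 7.18 = 78.82 dB.
hydraulic press: 99.9 − 20·log₁₀(3.0/1.4) = 99.9 − 6.62 = 93.28 dB.
Σ 10^(L/10) = 2.204e+09 → L_total = 10·log₁₀(2.204e+09) = 93.43 dB.

93 dB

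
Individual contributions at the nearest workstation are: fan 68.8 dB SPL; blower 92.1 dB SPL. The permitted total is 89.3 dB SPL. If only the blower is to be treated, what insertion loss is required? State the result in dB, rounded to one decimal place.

The untreated sources together contribute 10^(68.8/10) = 7.586e+06, i.e. 68.80 dB SPL.
The limit corresponds to 10^(89.3/10) = 8.511e+08; subtracting the fixed part leaves 8.436e+08 for the blower, i.e. 89.26 dB SPL.
So the blower must be reduced from 92.1 to 89.26 dB SPL: IL = 2.84 dB.

2.8 dB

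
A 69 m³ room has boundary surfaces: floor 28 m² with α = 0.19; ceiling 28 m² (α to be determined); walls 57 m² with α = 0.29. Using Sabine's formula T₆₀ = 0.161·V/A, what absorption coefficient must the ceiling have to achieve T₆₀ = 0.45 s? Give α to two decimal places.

From T₆₀ = 0.161·V/A, the target T₆₀ = 0.45 s needs A = 0.161·69/0.45 = 24.69 m².
Absorption from the other surfaces = 28·0.19 + 57·0.29 = 21.85 m², so the ceiling must supply 2.84 m² over 28 m².
α = 2.84/28 = 0.101.

0.10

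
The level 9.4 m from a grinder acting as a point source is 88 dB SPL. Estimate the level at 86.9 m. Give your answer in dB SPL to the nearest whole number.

69 dB SPL

Point-source attenuation: ΔL = 20·log₁₀(r₂/r₁) = 20·log₁₀(86.9/9.4) = 19.318 dB.
L₂ = 88 − 20·log₁₀(86.9/9.4) = 88 − 19.318 = 68.68 dB SPL.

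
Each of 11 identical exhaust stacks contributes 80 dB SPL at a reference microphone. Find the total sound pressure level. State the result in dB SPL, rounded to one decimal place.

With 11 equal, uncorrelated contributions the intensity is 11× that of one unit, giving a rise of 10·log₁₀ 11.
L_total = 80 + 10·log₁₀(11) = 80 + 10.414 = 90.41 dB SPL.

90.4 dB SPL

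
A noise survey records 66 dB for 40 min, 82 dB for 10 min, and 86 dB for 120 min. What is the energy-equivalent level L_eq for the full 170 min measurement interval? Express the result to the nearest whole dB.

85 dB

The energy average is taken in the linear domain: L_eq = 10·log₁₀[(Σ tᵢ·10^(Lᵢ/10))/T], T = 170 min.
Σ tᵢ·10^(Lᵢ/10) = 40·10^(66/10) + 10·10^(82/10) + 120·10^(86/10) = 4.952e+10.
L_eq = 10·log₁₀(4.952e+10/170) = 84.64 dB.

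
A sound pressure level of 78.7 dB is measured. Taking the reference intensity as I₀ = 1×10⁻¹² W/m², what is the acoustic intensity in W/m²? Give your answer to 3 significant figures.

I = I₀·10^(L/10) = 10⁻¹² × 10^(78.7/10) = 10^(-4.130).

7.41e-05 W/m²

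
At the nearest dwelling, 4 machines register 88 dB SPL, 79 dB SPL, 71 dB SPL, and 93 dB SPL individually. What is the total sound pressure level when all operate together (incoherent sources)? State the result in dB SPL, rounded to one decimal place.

Incoherent sources combine by intensity addition: L_total = 10·log₁₀(Σ 10^(L_i/10)).
Σ 10^(L/10) = 10^(88/10) + 10^(79/10) + 10^(71/10) + 10^(93/10) = 2.718e+09.
L_total = 10·log₁₀(2.718e+09) = 94.34 dB SPL.

94.3 dB SPL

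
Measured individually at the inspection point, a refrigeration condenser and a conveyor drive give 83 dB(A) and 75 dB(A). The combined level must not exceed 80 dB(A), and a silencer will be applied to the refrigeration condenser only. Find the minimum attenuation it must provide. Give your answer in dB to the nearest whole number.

Fixed contribution from the other source: Σ 10^(L/10) = 10^(75/10) = 3.162e+07 (75.00 dB(A)).
The limit corresponds to 10^(80/10) = 1.000e+08; subtracting the fixed part leaves 6.838e+07 for the refrigeration condenser, i.e. 78.35 dB(A).
Required insertion loss = 83 − 78.35 = 4.65 dB.

5 dB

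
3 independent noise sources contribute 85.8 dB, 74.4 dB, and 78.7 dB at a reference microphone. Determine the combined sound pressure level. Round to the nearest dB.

87 dB

Incoherent sources combine by intensity addition: L_total = 10·log₁₀(Σ 10^(L_i/10)).
Σ 10^(L/10) = 10^(85.8/10) + 10^(74.4/10) + 10^(78.7/10) = 4.819e+08.
L_total = 10·log₁₀(4.819e+08) = 86.83 dB.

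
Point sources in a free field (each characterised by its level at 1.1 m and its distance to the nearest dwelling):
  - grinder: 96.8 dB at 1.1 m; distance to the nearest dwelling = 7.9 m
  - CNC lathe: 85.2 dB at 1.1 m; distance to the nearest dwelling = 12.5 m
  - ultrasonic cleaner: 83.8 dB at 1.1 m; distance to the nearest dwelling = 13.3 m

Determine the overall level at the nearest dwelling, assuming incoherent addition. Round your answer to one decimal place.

79.9 dB

Propagate each source to the receiver with L = L_ref − 20·log₁₀(r/r_ref), then add intensities.
grinder: 96.8 − 20·log₁₀(7.9/1.1) = 96.8 − 17.12 = 79.68 dB.
CNC lathe: 85.2 − 20·log₁₀(12.5/1.1) = 85.2 − 21.11 = 64.09 dB.
ultrasonic cleaner: 83.8 − 20·log₁₀(13.3/1.1) = 83.8 − 21.65 = 62.15 dB.
Σ 10^(L/10) = 9.700e+07 → L_total = 10·log₁₀(9.700e+07) = 79.87 dB.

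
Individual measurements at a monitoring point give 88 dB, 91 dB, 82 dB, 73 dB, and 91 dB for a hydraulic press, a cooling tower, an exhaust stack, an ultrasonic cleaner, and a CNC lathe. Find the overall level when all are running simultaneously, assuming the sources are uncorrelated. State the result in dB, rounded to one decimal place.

For uncorrelated sources the intensities add, so convert each level to linear form, sum, and take 10·log₁₀ of the total.
Σ 10^(L/10) = 10^(88/10) + 10^(91/10) + 10^(82/10) + 10^(73/10) + 10^(91/10) = 3.327e+09.
L_total = 10·log₁₀(3.327e+09) = 95.22 dB.

95.2 dB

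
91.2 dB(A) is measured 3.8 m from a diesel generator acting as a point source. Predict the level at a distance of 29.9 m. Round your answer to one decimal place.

For a point source, L₂ = L₁ − 20·log₁₀(r₂/r₁).
L₂ = 91.2 − 20·log₁₀(29.9/3.8) = 91.2 − 17.918 = 73.28 dB(A).

73.3 dB(A)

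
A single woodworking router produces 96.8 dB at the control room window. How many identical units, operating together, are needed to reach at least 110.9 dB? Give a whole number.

N identical sources give L₁ + 10·log₁₀ N, so require 10·log₁₀ N ≥ 110.9 − 96.8 = 14.1 dB.
N ≥ 10^(14.1/10) = 25.704, so N = 26.

26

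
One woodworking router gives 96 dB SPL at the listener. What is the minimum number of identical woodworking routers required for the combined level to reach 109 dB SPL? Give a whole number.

20

Need L₁ + 10·log₁₀ N ≥ 109, i.e. log₁₀ N ≥ 1.30.
N ≥ 10^(13.0/10) = 19.953, so N = 20.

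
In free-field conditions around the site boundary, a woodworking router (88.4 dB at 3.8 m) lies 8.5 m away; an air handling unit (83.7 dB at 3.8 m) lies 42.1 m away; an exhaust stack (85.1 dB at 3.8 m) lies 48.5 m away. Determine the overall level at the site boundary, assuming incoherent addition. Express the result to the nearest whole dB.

Apply inverse-square spreading to bring every level to the receiver, then sum 10^(L/10).
woodworking router: 88.4 − 20·log₁₀(8.5/3.8) = 88.4 − 6.99 = 81.41 dB.
air handling unit: 83.7 − 20·log₁₀(42.1/3.8) = 83.7 − 20.89 = 62.81 dB.
exhaust stack: 85.1 − 20·log₁₀(48.5/3.8) = 85.1 − 22.12 = 62.98 dB.
Σ 10^(L/10) = 1.422e+08 → L_total = 10·log₁₀(1.422e+08) = 81.53 dB.

82 dB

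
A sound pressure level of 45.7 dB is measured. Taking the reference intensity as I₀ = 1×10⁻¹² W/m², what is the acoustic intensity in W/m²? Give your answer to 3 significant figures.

3.72e-08 W/m²

I = I₀·10^(L/10) = 10⁻¹² × 10^(45.7/10) = 10^(-7.430).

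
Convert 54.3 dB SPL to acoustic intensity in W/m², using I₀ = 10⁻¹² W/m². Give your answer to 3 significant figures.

2.69e-07 W/m²

L = 10·log₁₀(I/I₀) ⇒ I = I₀·10^(L/10) = 10⁻¹² × 10^5.43.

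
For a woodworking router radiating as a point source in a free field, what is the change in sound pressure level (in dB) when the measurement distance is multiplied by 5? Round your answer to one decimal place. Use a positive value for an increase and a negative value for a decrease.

-14.0 dB

With spherical spreading the level changes by −20·log₁₀(r₂/r₁).
ΔL = −20·log₁₀(5) = -13.98 dB.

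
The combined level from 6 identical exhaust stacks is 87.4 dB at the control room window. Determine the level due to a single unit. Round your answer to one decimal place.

For N identical incoherent sources L_total = L₁ + 10·log₁₀ N, so L₁ = 87.4 − 10·log₁₀(6) = 87.4 − 7.782.

79.6 dB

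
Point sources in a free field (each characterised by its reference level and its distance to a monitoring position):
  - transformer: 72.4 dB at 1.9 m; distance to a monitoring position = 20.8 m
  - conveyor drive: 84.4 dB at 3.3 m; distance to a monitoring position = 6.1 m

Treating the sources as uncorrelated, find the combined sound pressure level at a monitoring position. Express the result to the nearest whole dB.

79 dB

Propagate each source to the receiver with L = L_ref − 20·log₁₀(r/r_ref), then add intensities.
transformer: 72.4 − 20·log₁₀(20.8/1.9) = 72.4 − 20.79 = 51.61 dB.
conveyor drive: 84.4 − 20·log₁₀(6.1/3.3) = 84.4 − 5.34 = 79.06 dB.
Σ 10^(L/10) = 8.075e+07 → L_total = 10·log₁₀(8.075e+07) = 79.07 dB.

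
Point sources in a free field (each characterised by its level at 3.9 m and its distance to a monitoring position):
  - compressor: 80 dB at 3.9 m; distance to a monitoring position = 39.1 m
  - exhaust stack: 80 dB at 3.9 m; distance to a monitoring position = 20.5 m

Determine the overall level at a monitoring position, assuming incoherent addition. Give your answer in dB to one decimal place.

Propagate each source to the receiver with L = L_ref − 20·log₁₀(r/r_ref), then add intensities.
compressor: 80 − 20·log₁₀(39.1/3.9) = 80 − 20.02 = 59.98 dB.
exhaust stack: 80 − 20·log₁₀(20.5/3.9) = 80 − 14.41 = 65.59 dB.
Σ 10^(L/10) = 4.614e+06 → L_total = 10·log₁₀(4.614e+06) = 66.64 dB.

66.6 dB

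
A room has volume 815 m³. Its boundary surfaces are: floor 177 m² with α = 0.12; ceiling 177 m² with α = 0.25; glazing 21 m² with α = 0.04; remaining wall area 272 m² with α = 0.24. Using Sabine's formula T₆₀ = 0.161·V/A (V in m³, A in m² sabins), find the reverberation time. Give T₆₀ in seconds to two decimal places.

1.00 s

Total absorption A = 177·0.12 + 177·0.25 + 21·0.04 + 272·0.24 = 131.61 m² sabins.
T₆₀ = 0.161·V/A = 0.161·815/131.61 = 0.997 s.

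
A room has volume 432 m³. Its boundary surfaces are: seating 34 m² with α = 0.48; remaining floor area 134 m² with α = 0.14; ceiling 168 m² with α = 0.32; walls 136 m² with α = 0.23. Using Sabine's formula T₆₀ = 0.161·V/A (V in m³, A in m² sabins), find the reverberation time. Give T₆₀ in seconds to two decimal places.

A = Σ Sᵢαᵢ = 34·0.48 + 134·0.14 + 168·0.32 + 136·0.23 = 120.12 m².
T₆₀ = 0.161 × 432 / 120.12 = 0.579 s.

0.58 s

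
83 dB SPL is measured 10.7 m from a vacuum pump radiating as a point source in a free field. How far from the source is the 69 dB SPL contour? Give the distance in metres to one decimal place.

The 14.0 dB drop corresponds to a distance ratio of 10^(14.0/20) for a point source.
r₂ = 10.7·10^((83−69)/20) = 10.7·10^(14.0/20) = 53.63 m.

53.6 m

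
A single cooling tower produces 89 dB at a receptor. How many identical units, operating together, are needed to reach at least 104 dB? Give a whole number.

32

Need L₁ + 10·log₁₀ N ≥ 104, i.e. log₁₀ N ≥ 1.50.
N ≥ 10^(15.0/10) = 31.623, so N = 32.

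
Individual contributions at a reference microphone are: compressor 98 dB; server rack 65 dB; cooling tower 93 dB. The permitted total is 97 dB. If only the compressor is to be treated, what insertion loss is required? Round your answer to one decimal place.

3.2 dB

Fixed contribution from the other sources: Σ 10^(L/10) = 10^(65/10) + 10^(93/10) = 1.998e+09 (93.01 dB).
To meet 97 dB overall, the treated compressor may contribute at most 10^(97/10) − 1.998e+09 = 3.013e+09, i.e. 94.79 dB.
So the compressor must be reduced from 98 to 94.79 dB: IL = 3.21 dB.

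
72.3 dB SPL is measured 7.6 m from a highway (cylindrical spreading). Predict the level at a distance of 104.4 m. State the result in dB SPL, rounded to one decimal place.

60.9 dB SPL

Line-source attenuation: ΔL = 10·log₁₀(r₂/r₁) = 10·log₁₀(104.4/7.6) = 11.379 dB.
L₂ = 72.3 − 10·log₁₀(104.4/7.6) = 72.3 − 11.379 = 60.92 dB SPL.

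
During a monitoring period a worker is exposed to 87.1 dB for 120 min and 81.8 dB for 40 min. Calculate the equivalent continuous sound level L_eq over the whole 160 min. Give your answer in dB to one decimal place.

86.3 dB

The energy average is taken in the linear domain: L_eq = 10·log₁₀[(Σ tᵢ·10^(Lᵢ/10))/T], T = 160 min.
Σ tᵢ·10^(Lᵢ/10) = 120·10^(87.1/10) + 40·10^(81.8/10) = 6.760e+10.
L_eq = 10·log₁₀(6.760e+10/160) = 86.26 dB.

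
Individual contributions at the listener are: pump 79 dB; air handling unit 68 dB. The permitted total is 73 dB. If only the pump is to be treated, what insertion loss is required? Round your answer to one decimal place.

Everything except the pump sums to 10^(68/10) = 6.310e+06 in linear terms, 68.00 dB.
To meet 73 dB overall, the treated pump may contribute at most 10^(73/10) − 6.310e+06 = 1.364e+07, i.e. 71.35 dB.
So the pump must be reduced from 79 to 71.35 dB: IL = 7.65 dB.

7.7 dB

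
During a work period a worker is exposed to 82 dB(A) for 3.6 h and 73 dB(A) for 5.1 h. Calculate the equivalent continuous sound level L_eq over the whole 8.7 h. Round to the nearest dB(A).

79 dB(A)

Weight each interval's intensity by its duration and average over T = 8.7 h:
Σ tᵢ·10^(Lᵢ/10) = 3.6·10^(82/10) + 5.1·10^(73/10) = 6.723e+08.
L_eq = 10·log₁₀(6.723e+08/8.7) = 78.88 dB(A).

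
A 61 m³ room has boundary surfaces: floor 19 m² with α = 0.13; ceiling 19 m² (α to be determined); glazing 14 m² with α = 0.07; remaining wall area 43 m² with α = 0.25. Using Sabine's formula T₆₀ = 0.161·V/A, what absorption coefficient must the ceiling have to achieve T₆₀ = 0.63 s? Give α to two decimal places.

Required total absorption A = 0.161·61/0.63 = 15.59 m².
Absorption from the other surfaces = 19·0.13 + 14·0.07 + 43·0.25 = 14.20 m², so the ceiling must supply 1.39 m² over 19 m².
α = 1.39/19 = 0.073.

0.07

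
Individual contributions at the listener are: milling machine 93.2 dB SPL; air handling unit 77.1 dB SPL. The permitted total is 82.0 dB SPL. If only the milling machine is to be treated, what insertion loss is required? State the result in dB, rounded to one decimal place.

12.9 dB

The untreated sources together contribute 10^(77.1/10) = 5.129e+07, i.e. 77.10 dB SPL.
To meet 82.0 dB SPL overall, the treated milling machine may contribute at most 10^(82.0/10) − 5.129e+07 = 1.072e+08, i.e. 80.30 dB SPL.
So the milling machine must be reduced from 93.2 to 80.30 dB SPL: IL = 12.90 dB.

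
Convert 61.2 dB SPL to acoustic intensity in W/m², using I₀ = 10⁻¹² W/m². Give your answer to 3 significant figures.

1.32e-06 W/m²

I = I₀·10^(L/10) = 10⁻¹² × 10^(61.2/10) = 10^(-5.880).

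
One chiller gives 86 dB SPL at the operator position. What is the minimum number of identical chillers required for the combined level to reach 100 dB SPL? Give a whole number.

The shortfall is 100 − 86 = 14.0 dB, and N units add 10·log₁₀ N, so need 10·log₁₀ N ≥ 14.0.
N ≥ 10^(14.0/10) = 25.119, so N = 26.

26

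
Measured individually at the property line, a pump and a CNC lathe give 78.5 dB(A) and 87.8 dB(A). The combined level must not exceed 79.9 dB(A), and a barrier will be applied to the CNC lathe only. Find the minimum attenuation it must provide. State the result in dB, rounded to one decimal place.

13.5 dB

Everything except the CNC lathe sums to 10^(78.5/10) = 7.079e+07 in linear terms, 78.50 dB(A).
To meet 79.9 dB(A) overall, the treated CNC lathe may contribute at most 10^(79.9/10) − 7.079e+07 = 2.693e+07, i.e. 74.30 dB(A).
Required insertion loss = 87.8 − 74.30 = 13.50 dB.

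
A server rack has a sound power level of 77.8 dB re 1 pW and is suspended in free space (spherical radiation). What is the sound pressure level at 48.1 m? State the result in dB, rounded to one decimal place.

33.2 dB

Free-field spherical radiation: L_p = L_w − 10·log₁₀(4π·r²), r = 48.1 m.
4π·r² = 2.907e+04 m², 10·log₁₀ of that is 44.635 dB.
L_p = 77.8 − 44.635 = 33.16 dB.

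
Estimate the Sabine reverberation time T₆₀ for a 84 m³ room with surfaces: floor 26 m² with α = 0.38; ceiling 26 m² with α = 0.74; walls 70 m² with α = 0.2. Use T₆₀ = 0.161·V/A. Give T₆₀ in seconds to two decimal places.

A = Σ Sᵢαᵢ = 26·0.38 + 26·0.74 + 70·0.2 = 43.12 m².
T₆₀ = 0.161 × 84 / 43.12 = 0.314 s.

0.31 s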